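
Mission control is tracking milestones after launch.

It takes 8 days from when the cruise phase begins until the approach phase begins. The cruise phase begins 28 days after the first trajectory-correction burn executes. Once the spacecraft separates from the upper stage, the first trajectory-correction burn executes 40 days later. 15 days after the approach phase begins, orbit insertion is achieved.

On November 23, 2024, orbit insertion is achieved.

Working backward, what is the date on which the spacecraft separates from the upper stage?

Orbit insertion is achieved: Nov 23, 2024.
The approach phase begins: Nov 23, 2024 − 15 days = Nov 8, 2024.
The cruise phase begins: Nov 8, 2024 − 8 days = Oct 31, 2024.
The first trajectory-correction burn executes: Oct 31, 2024 − 28 days = Oct 3, 2024.
The spacecraft separates from the upper stage: Oct 3, 2024 − 40 days = Aug 24, 2024.

August 24, 2024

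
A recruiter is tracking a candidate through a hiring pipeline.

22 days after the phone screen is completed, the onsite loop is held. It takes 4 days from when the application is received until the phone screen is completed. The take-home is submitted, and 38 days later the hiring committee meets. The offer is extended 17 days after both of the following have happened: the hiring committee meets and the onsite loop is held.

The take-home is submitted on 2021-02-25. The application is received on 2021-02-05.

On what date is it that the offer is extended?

2021-04-21

The take-home is submitted: Feb 25, 2021.
The hiring committee meets: Feb 25, 2021 + 38 days = Apr 4, 2021.
The application is received: Feb 5, 2021.
The phone screen is completed: Feb 5, 2021 + 4 days = Feb 9, 2021.
The onsite loop is held: Feb 9, 2021 + 22 days = Mar 3, 2021.
Both prerequisites met — the hiring committee meets (Apr 4, 2021), the onsite loop is held (Mar 3, 2021); the later is Apr 4, 2021.
The offer is extended: Apr 4, 2021 + 17 days = Apr 21, 2021.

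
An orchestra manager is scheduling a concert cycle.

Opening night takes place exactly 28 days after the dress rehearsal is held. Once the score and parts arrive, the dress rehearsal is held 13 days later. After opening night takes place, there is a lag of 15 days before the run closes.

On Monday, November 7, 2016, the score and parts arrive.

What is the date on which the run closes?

The score and parts arrive: Nov 7, 2016.
The dress rehearsal is held: Nov 7, 2016 + 13 days = Nov 20, 2016.
Opening night takes place: Nov 20, 2016 + 28 days = Dec 18, 2016.
The run closes: Dec 18, 2016 + 15 days = Jan 2, 2017.

Monday, January 2, 2017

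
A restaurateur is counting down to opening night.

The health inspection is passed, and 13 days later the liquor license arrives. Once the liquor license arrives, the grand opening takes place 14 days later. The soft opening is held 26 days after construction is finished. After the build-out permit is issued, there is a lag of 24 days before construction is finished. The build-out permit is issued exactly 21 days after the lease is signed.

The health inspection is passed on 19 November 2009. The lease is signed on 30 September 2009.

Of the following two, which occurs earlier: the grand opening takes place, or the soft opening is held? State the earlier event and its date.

The health inspection is passed: Nov 19, 2009.
The liquor license arrives: Nov 19, 2009 + 13 days = Dec 2, 2009.
The grand opening takes place: Dec 2, 2009 + 14 days = Dec 16, 2009.
The lease is signed: Sep 30, 2009.
The build-out permit is issued: Sep 30, 2009 + 21 days = Oct 21, 2009.
Construction is finished: Oct 21, 2009 + 24 days = Nov 14, 2009.
The soft opening is held: Nov 14, 2009 + 26 days = Dec 10, 2009.
Comparing: the grand opening takes place on Dec 16, 2009 vs the soft opening is held on Dec 10, 2009. Earlier: the soft opening is held.

The soft opening is held — 10 December 2009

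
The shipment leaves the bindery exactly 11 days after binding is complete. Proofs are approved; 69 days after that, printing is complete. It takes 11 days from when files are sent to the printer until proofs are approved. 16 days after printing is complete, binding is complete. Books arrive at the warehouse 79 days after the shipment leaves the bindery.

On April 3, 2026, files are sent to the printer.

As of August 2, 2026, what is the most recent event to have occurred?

Files are sent to the printer: Apr 3, 2026.
Proofs are approved: Apr 3, 2026 + 11 days = Apr 14, 2026.
Printing is complete: Apr 14, 2026 + 69 days = Jun 22, 2026.
Binding is complete: Jun 22, 2026 + 16 days = Jul 8, 2026.
The shipment leaves the bindery: Jul 8, 2026 + 11 days = Jul 19, 2026.
Books arrive at the warehouse: Jul 19, 2026 + 79 days = Oct 6, 2026.
Aug 2, 2026 falls between when the shipment leaves the bindery (Jul 19, 2026) and when books arrive at the warehouse (Oct 6, 2026).

The shipment leaves the bindery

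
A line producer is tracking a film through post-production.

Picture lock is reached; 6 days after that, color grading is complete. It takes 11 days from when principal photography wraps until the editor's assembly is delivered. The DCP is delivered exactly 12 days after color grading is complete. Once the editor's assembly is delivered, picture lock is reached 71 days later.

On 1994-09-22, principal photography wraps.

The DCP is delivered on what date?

1994-12-31

Principal photography wraps: Sep 22, 1994.
The editor's assembly is delivered: Sep 22, 1994 + 11 days = Oct 3, 1994.
Picture lock is reached: Oct 3, 1994 + 71 days = Dec 13, 1994.
Color grading is complete: Dec 13, 1994 + 6 days = Dec 19, 1994.
The DCP is delivered: Dec 19, 1994 + 12 days = Dec 31, 1994.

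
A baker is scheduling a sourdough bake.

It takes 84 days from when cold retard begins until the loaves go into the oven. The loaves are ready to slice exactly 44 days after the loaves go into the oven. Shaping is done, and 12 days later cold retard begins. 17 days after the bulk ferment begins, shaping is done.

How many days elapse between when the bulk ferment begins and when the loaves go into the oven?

113 days

Causal path: the bulk ferment begins → shaping is done → cold retard begins → the loaves go into the oven.
Total delay along the path: 17 + 12 + 84 = 113 days.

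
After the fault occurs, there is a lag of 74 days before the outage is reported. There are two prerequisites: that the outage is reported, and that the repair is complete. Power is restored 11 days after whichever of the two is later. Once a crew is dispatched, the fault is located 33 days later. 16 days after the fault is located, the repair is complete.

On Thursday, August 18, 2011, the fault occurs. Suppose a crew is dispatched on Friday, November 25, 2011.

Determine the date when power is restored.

Tuesday, January 24, 2012

The fault occurs: Aug 18, 2011.
The outage is reported: Aug 18, 2011 + 74 days = Oct 31, 2011.
A crew is dispatched: Nov 25, 2011.
The fault is located: Nov 25, 2011 + 33 days = Dec 28, 2011.
The repair is complete: Dec 28, 2011 + 16 days = Jan 13, 2012.
Both prerequisites met — the outage is reported (Oct 31, 2011), the repair is complete (Jan 13, 2012); the later is Jan 13, 2012.
Power is restored: Jan 13, 2012 + 11 days = Jan 24, 2012.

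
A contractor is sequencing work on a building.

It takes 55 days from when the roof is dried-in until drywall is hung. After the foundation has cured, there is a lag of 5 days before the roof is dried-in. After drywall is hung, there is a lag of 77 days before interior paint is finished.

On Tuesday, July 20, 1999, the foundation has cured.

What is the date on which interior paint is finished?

The foundation has cured: Jul 20, 1999.
The roof is dried-in: Jul 20, 1999 + 5 days = Jul 25, 1999.
Drywall is hung: Jul 25, 1999 + 55 days = Sep 18, 1999.
Interior paint is finished: Sep 18, 1999 + 77 days = Dec 4, 1999.

Saturday, December 4, 1999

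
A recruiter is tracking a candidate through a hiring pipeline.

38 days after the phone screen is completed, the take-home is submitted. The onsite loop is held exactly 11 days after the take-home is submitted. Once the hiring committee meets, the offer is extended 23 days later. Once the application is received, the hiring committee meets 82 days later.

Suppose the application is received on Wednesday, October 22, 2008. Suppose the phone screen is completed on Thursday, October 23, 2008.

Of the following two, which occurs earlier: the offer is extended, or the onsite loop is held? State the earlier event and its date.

The application is received: Oct 22, 2008.
The hiring committee meets: Oct 22, 2008 + 82 days = Jan 12, 2009.
The offer is extended: Jan 12, 2009 + 23 days = Feb 4, 2009.
The phone screen is completed: Oct 23, 2008.
The take-home is submitted: Oct 23, 2008 + 38 days = Nov 30, 2008.
The onsite loop is held: Nov 30, 2008 + 11 days = Dec 11, 2008.
Comparing: the offer is extended on Feb 4, 2009 vs the onsite loop is held on Dec 11, 2008. Earlier: the onsite loop is held.

The onsite loop is held — Thursday, December 11, 2008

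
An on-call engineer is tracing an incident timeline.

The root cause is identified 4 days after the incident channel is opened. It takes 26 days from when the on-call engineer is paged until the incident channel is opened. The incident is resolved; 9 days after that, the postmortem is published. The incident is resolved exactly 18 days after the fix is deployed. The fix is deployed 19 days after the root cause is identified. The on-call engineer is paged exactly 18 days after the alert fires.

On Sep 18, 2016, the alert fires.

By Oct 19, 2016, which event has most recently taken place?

The alert fires: Sep 18, 2016.
The on-call engineer is paged: Sep 18, 2016 + 18 days = Oct 6, 2016.
The incident channel is opened: Oct 6, 2016 + 26 days = Nov 1, 2016.
The root cause is identified: Nov 1, 2016 + 4 days = Nov 5, 2016.
The fix is deployed: Nov 5, 2016 + 19 days = Nov 24, 2016.
The incident is resolved: Nov 24, 2016 + 18 days = Dec 12, 2016.
The postmortem is published: Dec 12, 2016 + 9 days = Dec 21, 2016.
Oct 19, 2016 falls between when the on-call engineer is paged (Oct 6, 2016) and when the incident channel is opened (Nov 1, 2016).

The on-call engineer is paged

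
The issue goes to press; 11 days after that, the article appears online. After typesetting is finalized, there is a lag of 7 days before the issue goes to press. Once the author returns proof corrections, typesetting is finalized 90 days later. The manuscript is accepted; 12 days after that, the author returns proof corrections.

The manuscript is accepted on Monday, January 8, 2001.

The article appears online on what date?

The manuscript is accepted: Jan 8, 2001.
The author returns proof corrections: Jan 8, 2001 + 12 days = Jan 20, 2001.
Typesetting is finalized: Jan 20, 2001 + 90 days = Apr 20, 2001.
The issue goes to press: Apr 20, 2001 + 7 days = Apr 27, 2001.
The article appears online: Apr 27, 2001 + 11 days = May 8, 2001.

Tuesday, May 8, 2001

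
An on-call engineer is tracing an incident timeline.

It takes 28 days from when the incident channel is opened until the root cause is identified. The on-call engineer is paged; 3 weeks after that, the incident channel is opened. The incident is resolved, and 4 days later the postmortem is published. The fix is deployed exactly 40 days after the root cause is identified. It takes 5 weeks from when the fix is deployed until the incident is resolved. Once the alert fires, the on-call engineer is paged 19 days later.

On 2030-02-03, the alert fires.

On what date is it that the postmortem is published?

2030-06-30

The alert fires: Feb 3, 2030.
The on-call engineer is paged: Feb 3, 2030 + 19 days = Feb 22, 2030.
The incident channel is opened: Feb 22, 2030 + 3 weeks = Mar 15, 2030.
The root cause is identified: Mar 15, 2030 + 28 days = Apr 12, 2030.
The fix is deployed: Apr 12, 2030 + 40 days = May 22, 2030.
The incident is resolved: May 22, 2030 + 5 weeks = Jun 26, 2030.
The postmortem is published: Jun 26, 2030 + 4 days = Jun 30, 2030.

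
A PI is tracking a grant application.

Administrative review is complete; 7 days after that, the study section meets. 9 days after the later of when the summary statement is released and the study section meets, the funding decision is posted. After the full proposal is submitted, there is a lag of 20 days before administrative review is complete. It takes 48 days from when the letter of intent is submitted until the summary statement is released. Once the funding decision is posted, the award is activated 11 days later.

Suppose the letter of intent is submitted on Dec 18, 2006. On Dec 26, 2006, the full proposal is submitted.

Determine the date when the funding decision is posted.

Feb 13, 2007

The letter of intent is submitted: Dec 18, 2006.
The summary statement is released: Dec 18, 2006 + 48 days = Feb 4, 2007.
The full proposal is submitted: Dec 26, 2006.
Administrative review is complete: Dec 26, 2006 + 20 days = Jan 15, 2007.
The study section meets: Jan 15, 2007 + 7 days = Jan 22, 2007.
Both prerequisites met — the summary statement is released (Feb 4, 2007), the study section meets (Jan 22, 2007); the later is Feb 4, 2007.
The funding decision is posted: Feb 4, 2007 + 9 days = Feb 13, 2007.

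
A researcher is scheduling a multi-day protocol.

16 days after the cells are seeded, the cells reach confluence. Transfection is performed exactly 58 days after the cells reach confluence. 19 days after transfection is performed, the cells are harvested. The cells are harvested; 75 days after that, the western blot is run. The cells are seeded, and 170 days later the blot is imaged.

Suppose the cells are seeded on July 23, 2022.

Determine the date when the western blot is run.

The cells are seeded: Jul 23, 2022.
The cells reach confluence: Jul 23, 2022 + 16 days = Aug 8, 2022.
Transfection is performed: Aug 8, 2022 + 58 days = Oct 5, 2022.
The cells are harvested: Oct 5, 2022 + 19 days = Oct 24, 2022.
The western blot is run: Oct 24, 2022 + 75 days = Jan 7, 2023.

January 7, 2023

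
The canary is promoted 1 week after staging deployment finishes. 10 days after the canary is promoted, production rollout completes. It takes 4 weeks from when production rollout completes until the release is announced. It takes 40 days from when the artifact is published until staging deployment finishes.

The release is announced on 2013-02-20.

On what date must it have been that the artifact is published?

The release is announced: Feb 20, 2013.
Production rollout completes: Feb 20, 2013 − 4 weeks = Jan 23, 2013.
The canary is promoted: Jan 23, 2013 − 10 days = Jan 13, 2013.
Staging deployment finishes: Jan 13, 2013 − 1 week = Jan 6, 2013.
The artifact is published: Jan 6, 2013 − 40 days = Nov 27, 2012.

2012-11-27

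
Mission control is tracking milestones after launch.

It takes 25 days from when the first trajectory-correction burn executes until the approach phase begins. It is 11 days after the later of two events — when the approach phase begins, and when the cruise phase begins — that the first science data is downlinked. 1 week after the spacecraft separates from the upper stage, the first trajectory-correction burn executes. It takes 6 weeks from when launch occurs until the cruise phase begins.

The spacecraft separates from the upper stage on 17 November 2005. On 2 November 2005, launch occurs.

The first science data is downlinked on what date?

The spacecraft separates from the upper stage: Nov 17, 2005.
The first trajectory-correction burn executes: Nov 17, 2005 + 1 week = Nov 24, 2005.
The approach phase begins: Nov 24, 2005 + 25 days = Dec 19, 2005.
Launch occurs: Nov 2, 2005.
The cruise phase begins: Nov 2, 2005 + 6 weeks = Dec 14, 2005.
Both prerequisites met — the approach phase begins (Dec 19, 2005), the cruise phase begins (Dec 14, 2005); the later is Dec 19, 2005.
The first science data is downlinked: Dec 19, 2005 + 11 days = Dec 30, 2005.

30 December 2005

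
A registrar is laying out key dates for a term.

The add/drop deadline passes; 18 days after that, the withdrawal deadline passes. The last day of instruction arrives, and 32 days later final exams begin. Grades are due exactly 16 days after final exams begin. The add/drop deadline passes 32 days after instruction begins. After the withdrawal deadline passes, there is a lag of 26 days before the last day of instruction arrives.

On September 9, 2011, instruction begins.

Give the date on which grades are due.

Instruction begins: Sep 9, 2011.
The add/drop deadline passes: Sep 9, 2011 + 32 days = Oct 11, 2011.
The withdrawal deadline passes: Oct 11, 2011 + 18 days = Oct 29, 2011.
The last day of instruction arrives: Oct 29, 2011 + 26 days = Nov 24, 2011.
Final exams begin: Nov 24, 2011 + 32 days = Dec 26, 2011.
Grades are due: Dec 26, 2011 + 16 days = Jan 11, 2012.

January 11, 2012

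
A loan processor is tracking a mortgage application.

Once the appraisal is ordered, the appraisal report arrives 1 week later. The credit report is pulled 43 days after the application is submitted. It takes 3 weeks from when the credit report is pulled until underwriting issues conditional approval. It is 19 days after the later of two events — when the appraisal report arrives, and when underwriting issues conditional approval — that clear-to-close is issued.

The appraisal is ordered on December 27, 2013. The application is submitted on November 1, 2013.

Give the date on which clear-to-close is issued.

January 23, 2014

The appraisal is ordered: Dec 27, 2013.
The appraisal report arrives: Dec 27, 2013 + 1 week = Jan 3, 2014.
The application is submitted: Nov 1, 2013.
The credit report is pulled: Nov 1, 2013 + 43 days = Dec 14, 2013.
Underwriting issues conditional approval: Dec 14, 2013 + 3 weeks = Jan 4, 2014.
Both prerequisites met — the appraisal report arrives (Jan 3, 2014), underwriting issues conditional approval (Jan 4, 2014); the later is Jan 4, 2014.
Clear-to-close is issued: Jan 4, 2014 + 19 days = Jan 23, 2014.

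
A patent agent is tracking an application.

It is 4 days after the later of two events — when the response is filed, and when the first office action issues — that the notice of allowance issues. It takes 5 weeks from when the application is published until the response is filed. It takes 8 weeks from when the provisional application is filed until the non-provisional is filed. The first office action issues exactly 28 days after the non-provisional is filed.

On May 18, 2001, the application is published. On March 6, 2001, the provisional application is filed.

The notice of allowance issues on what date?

The application is published: May 18, 2001.
The response is filed: May 18, 2001 + 5 weeks = Jun 22, 2001.
The provisional application is filed: Mar 6, 2001.
The non-provisional is filed: Mar 6, 2001 + 8 weeks = May 1, 2001.
The first office action issues: May 1, 2001 + 28 days = May 29, 2001.
Both prerequisites met — the response is filed (Jun 22, 2001), the first office action issues (May 29, 2001); the later is Jun 22, 2001.
The notice of allowance issues: Jun 22, 2001 + 4 days = Jun 26, 2001.

June 26, 2001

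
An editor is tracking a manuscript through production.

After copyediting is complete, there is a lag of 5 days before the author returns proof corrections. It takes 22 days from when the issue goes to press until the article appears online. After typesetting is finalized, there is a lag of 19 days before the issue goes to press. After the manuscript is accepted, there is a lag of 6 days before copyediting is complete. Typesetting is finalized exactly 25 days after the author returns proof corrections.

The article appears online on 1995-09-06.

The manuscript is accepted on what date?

1995-06-21

The article appears online: Sep 6, 1995.
The issue goes to press: Sep 6, 1995 − 22 days = Aug 15, 1995.
Typesetting is finalized: Aug 15, 1995 − 19 days = Jul 27, 1995.
The author returns proof corrections: Jul 27, 1995 − 25 days = Jul 2, 1995.
Copyediting is complete: Jul 2, 1995 − 5 days = Jun 27, 1995.
The manuscript is accepted: Jun 27, 1995 − 6 days = Jun 21, 1995.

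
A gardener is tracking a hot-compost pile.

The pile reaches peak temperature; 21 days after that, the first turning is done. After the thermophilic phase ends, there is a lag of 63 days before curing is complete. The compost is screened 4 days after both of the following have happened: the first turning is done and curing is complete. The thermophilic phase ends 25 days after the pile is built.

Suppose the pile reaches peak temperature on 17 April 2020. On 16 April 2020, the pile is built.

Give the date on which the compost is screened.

The pile reaches peak temperature: Apr 17, 2020.
The first turning is done: Apr 17, 2020 + 21 days = May 8, 2020.
The pile is built: Apr 16, 2020.
The thermophilic phase ends: Apr 16, 2020 + 25 days = May 11, 2020.
Curing is complete: May 11, 2020 + 63 days = Jul 13, 2020.
Both prerequisites met — the first turning is done (May 8, 2020), curing is complete (Jul 13, 2020); the later is Jul 13, 2020.
The compost is screened: Jul 13, 2020 + 4 days = Jul 17, 2020.

17 July 2020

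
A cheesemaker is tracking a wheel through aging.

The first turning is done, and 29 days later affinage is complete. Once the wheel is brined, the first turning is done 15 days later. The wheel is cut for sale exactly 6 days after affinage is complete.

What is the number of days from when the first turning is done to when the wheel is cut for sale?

Causal path: the first turning is done → affinage is complete → the wheel is cut for sale.
Total delay along the path: 29 + 6 = 35 days.

35 days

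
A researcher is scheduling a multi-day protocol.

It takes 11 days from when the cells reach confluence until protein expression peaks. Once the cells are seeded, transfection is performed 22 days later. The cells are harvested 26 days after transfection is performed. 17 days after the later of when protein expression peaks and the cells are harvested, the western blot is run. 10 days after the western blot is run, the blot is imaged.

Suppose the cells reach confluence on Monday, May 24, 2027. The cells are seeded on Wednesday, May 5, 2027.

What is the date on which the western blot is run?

The cells reach confluence: May 24, 2027.
Protein expression peaks: May 24, 2027 + 11 days = Jun 4, 2027.
The cells are seeded: May 5, 2027.
Transfection is performed: May 5, 2027 + 22 days = May 27, 2027.
The cells are harvested: May 27, 2027 + 26 days = Jun 22, 2027.
Both prerequisites met — protein expression peaks (Jun 4, 2027), the cells are harvested (Jun 22, 2027); the later is Jun 22, 2027.
The western blot is run: Jun 22, 2027 + 17 days = Jul 9, 2027.

Friday, July 9, 2027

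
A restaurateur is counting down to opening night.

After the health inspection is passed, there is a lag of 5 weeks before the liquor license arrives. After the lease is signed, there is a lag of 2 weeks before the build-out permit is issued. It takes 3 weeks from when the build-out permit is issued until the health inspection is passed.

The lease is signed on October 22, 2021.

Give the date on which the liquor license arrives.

December 31, 2021

The lease is signed: Oct 22, 2021.
The build-out permit is issued: Oct 22, 2021 + 2 weeks = Nov 5, 2021.
The health inspection is passed: Nov 5, 2021 + 3 weeks = Nov 26, 2021.
The liquor license arrives: Nov 26, 2021 + 5 weeks = Dec 31, 2021.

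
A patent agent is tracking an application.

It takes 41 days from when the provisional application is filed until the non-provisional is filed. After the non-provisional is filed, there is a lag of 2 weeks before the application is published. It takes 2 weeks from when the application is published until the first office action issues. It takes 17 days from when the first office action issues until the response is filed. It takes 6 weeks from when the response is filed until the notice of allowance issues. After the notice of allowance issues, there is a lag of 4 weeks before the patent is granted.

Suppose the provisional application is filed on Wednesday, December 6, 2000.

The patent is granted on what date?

Friday, May 11, 2001

The provisional application is filed: Dec 6, 2000.
The non-provisional is filed: Dec 6, 2000 + 41 days = Jan 16, 2001.
The application is published: Jan 16, 2001 + 2 weeks = Jan 30, 2001.
The first office action issues: Jan 30, 2001 + 2 weeks = Feb 13, 2001.
The response is filed: Feb 13, 2001 + 17 days = Mar 2, 2001.
The notice of allowance issues: Mar 2, 2001 + 6 weeks = Apr 13, 2001.
The patent is granted: Apr 13, 2001 + 4 weeks = May 11, 2001.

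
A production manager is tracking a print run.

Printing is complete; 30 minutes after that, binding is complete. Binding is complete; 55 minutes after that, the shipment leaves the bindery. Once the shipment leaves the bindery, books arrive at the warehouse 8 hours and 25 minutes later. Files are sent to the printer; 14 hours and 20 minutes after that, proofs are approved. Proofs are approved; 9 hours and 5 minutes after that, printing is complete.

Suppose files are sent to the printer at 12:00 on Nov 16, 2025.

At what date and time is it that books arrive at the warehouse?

Files are sent to the printer: 12:00 Nov 16, 2025.
Proofs are approved: 12:00 Nov 16, 2025 + 14h20m = 02:20 Nov 17, 2025.
Printing is complete: 02:20 Nov 17, 2025 + 9h05m = 11:25 Nov 17, 2025.
Binding is complete: 11:25 Nov 17, 2025 + 30m = 11:55 Nov 17, 2025.
The shipment leaves the bindery: 11:55 Nov 17, 2025 + 55m = 12:50 Nov 17, 2025.
Books arrive at the warehouse: 12:50 Nov 17, 2025 + 8h25m = 21:15 Nov 17, 2025.

21:15 on Nov 17, 2025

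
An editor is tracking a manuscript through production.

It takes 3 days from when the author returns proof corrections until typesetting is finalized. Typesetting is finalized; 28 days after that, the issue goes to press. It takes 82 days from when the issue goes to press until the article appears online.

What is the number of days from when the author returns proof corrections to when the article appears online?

113 days

Causal path: the author returns proof corrections → typesetting is finalized → the issue goes to press → the article appears online.
Total delay along the path: 3 + 28 + 82 = 113 days.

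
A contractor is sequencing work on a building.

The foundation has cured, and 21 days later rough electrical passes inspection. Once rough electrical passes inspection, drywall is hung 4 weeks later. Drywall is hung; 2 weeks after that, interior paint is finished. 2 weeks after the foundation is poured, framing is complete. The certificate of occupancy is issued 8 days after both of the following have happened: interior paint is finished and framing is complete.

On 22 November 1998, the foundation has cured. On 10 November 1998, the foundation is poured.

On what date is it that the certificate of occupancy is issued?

1 February 1999

The foundation has cured: Nov 22, 1998.
Rough electrical passes inspection: Nov 22, 1998 + 21 days = Dec 13, 1998.
Drywall is hung: Dec 13, 1998 + 4 weeks = Jan 10, 1999.
Interior paint is finished: Jan 10, 1999 + 2 weeks = Jan 24, 1999.
The foundation is poured: Nov 10, 1998.
Framing is complete: Nov 10, 1998 + 2 weeks = Nov 24, 1998.
Both prerequisites met — interior paint is finished (Jan 24, 1999), framing is complete (Nov 24, 1998); the later is Jan 24, 1999.
The certificate of occupancy is issued: Jan 24, 1999 + 8 days = Feb 1, 1999.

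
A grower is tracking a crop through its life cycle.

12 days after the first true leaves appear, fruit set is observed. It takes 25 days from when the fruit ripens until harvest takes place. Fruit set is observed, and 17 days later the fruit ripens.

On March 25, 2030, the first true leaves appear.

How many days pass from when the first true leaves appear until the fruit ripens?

29 days

Causal path: the first true leaves appear → fruit set is observed → the fruit ripens.
Total delay along the path: 12 + 17 = 29 days.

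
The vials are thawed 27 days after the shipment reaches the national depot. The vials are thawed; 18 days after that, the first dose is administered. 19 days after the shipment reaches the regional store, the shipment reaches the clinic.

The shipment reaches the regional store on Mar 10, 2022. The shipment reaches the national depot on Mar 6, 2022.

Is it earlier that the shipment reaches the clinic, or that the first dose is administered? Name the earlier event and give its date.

The shipment reaches the regional store: Mar 10, 2022.
The shipment reaches the clinic: Mar 10, 2022 + 19 days = Mar 29, 2022.
The shipment reaches the national depot: Mar 6, 2022.
The vials are thawed: Mar 6, 2022 + 27 days = Apr 2, 2022.
The first dose is administered: Apr 2, 2022 + 18 days = Apr 20, 2022.
Comparing: the shipment reaches the clinic on Mar 29, 2022 vs the first dose is administered on Apr 20, 2022. Earlier: the shipment reaches the clinic.

The shipment reaches the clinic — Mar 29, 2022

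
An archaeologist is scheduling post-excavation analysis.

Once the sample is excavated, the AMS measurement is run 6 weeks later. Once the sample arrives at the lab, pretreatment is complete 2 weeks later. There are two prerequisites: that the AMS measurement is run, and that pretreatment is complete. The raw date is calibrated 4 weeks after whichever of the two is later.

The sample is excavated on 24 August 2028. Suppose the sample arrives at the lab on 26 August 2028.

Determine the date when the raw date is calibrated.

2 November 2028

The sample is excavated: Aug 24, 2028.
The AMS measurement is run: Aug 24, 2028 + 6 weeks = Oct 5, 2028.
The sample arrives at the lab: Aug 26, 2028.
Pretreatment is complete: Aug 26, 2028 + 2 weeks = Sep 9, 2028.
Both prerequisites met — the AMS measurement is run (Oct 5, 2028), pretreatment is complete (Sep 9, 2028); the later is Oct 5, 2028.
The raw date is calibrated: Oct 5, 2028 + 4 weeks = Nov 2, 2028.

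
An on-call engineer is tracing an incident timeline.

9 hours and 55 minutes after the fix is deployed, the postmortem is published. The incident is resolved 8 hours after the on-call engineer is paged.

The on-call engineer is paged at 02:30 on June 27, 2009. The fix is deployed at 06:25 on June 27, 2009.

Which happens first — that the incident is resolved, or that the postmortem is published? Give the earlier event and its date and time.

The on-call engineer is paged: 02:30 Jun 27, 2009.
The incident is resolved: 02:30 Jun 27, 2009 + 8h = 10:30 Jun 27, 2009.
The fix is deployed: 06:25 Jun 27, 2009.
The postmortem is published: 06:25 Jun 27, 2009 + 9h55m = 16:20 Jun 27, 2009.
Comparing: the incident is resolved at 10:30 Jun 27, 2009 vs the postmortem is published at 16:20 Jun 27, 2009. Earlier: the incident is resolved.

The incident is resolved — 10:30 on June 27, 2009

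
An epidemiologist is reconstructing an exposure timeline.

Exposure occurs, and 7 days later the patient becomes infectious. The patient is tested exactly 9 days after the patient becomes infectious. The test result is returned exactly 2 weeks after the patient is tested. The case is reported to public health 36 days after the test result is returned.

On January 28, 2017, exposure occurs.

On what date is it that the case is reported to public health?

Exposure occurs: Jan 28, 2017.
The patient becomes infectious: Jan 28, 2017 + 7 days = Feb 4, 2017.
The patient is tested: Feb 4, 2017 + 9 days = Feb 13, 2017.
The test result is returned: Feb 13, 2017 + 2 weeks = Feb 27, 2017.
The case is reported to public health: Feb 27, 2017 + 36 days = Apr 4, 2017.

April 4, 2017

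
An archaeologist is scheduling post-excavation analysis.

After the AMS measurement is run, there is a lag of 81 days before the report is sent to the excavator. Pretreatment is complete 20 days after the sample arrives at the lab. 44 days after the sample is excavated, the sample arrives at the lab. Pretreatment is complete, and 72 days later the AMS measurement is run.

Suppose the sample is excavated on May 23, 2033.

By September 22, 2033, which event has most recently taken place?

Pretreatment is complete

The sample is excavated: May 23, 2033.
The sample arrives at the lab: May 23, 2033 + 44 days = Jul 6, 2033.
Pretreatment is complete: Jul 6, 2033 + 20 days = Jul 26, 2033.
The AMS measurement is run: Jul 26, 2033 + 72 days = Oct 6, 2033.
The report is sent to the excavator: Oct 6, 2033 + 81 days = Dec 26, 2033.
Sep 22, 2033 falls between when pretreatment is complete (Jul 26, 2033) and when the AMS measurement is run (Oct 6, 2033).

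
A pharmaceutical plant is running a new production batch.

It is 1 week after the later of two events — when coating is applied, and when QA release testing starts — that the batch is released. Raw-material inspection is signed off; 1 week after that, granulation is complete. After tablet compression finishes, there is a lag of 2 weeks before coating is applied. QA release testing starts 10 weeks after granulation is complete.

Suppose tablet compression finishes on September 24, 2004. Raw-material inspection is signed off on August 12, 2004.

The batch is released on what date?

November 4, 2004

Tablet compression finishes: Sep 24, 2004.
Coating is applied: Sep 24, 2004 + 2 weeks = Oct 8, 2004.
Raw-material inspection is signed off: Aug 12, 2004.
Granulation is complete: Aug 12, 2004 + 1 week = Aug 19, 2004.
QA release testing starts: Aug 19, 2004 + 10 weeks = Oct 28, 2004.
Both prerequisites met — coating is applied (Oct 8, 2004), QA release testing starts (Oct 28, 2004); the later is Oct 28, 2004.
The batch is released: Oct 28, 2004 + 1 week = Nov 4, 2004.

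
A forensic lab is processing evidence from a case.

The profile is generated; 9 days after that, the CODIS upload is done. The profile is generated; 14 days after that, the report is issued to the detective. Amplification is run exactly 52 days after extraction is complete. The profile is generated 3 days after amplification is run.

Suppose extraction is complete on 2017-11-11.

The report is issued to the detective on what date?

2018-01-19

Extraction is complete: Nov 11, 2017.
Amplification is run: Nov 11, 2017 + 52 days = Jan 2, 2018.
The profile is generated: Jan 2, 2018 + 3 days = Jan 5, 2018.
The report is issued to the detective: Jan 5, 2018 + 14 days = Jan 19, 2018.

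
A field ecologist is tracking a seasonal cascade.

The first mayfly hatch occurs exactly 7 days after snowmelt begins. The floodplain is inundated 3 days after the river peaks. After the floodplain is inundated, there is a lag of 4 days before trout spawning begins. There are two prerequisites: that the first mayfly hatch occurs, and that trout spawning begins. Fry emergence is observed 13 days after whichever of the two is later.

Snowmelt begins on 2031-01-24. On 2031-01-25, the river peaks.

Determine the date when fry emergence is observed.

Snowmelt begins: Jan 24, 2031.
The first mayfly hatch occurs: Jan 24, 2031 + 7 days = Jan 31, 2031.
The river peaks: Jan 25, 2031.
The floodplain is inundated: Jan 25, 2031 + 3 days = Jan 28, 2031.
Trout spawning begins: Jan 28, 2031 + 4 days = Feb 1, 2031.
Both prerequisites met — the first mayfly hatch occurs (Jan 31, 2031), trout spawning begins (Feb 1, 2031); the later is Feb 1, 2031.
Fry emergence is observed: Feb 1, 2031 + 13 days = Feb 14, 2031.

2031-02-14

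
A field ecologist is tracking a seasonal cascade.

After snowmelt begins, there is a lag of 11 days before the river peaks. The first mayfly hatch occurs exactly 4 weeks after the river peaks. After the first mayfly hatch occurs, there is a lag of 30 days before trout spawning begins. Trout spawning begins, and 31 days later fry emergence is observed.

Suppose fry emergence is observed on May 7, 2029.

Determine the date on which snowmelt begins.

Fry emergence is observed: May 7, 2029.
Trout spawning begins: May 7, 2029 − 31 days = Apr 6, 2029.
The first mayfly hatch occurs: Apr 6, 2029 − 30 days = Mar 7, 2029.
The river peaks: Mar 7, 2029 − 4 weeks = Feb 7, 2029.
Snowmelt begins: Feb 7, 2029 − 11 days = Jan 27, 2029.

Jan 27, 2029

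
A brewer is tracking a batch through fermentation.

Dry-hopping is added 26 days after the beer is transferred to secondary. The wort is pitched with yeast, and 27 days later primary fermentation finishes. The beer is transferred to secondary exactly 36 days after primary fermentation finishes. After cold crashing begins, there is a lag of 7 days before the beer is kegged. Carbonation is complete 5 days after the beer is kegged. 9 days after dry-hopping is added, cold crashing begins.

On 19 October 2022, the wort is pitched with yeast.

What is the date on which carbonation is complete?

6 February 2023

The wort is pitched with yeast: Oct 19, 2022.
Primary fermentation finishes: Oct 19, 2022 + 27 days = Nov 15, 2022.
The beer is transferred to secondary: Nov 15, 2022 + 36 days = Dec 21, 2022.
Dry-hopping is added: Dec 21, 2022 + 26 days = Jan 16, 2023.
Cold crashing begins: Jan 16, 2023 + 9 days = Jan 25, 2023.
The beer is kegged: Jan 25, 2023 + 7 days = Feb 1, 2023.
Carbonation is complete: Feb 1, 2023 + 5 days = Feb 6, 2023.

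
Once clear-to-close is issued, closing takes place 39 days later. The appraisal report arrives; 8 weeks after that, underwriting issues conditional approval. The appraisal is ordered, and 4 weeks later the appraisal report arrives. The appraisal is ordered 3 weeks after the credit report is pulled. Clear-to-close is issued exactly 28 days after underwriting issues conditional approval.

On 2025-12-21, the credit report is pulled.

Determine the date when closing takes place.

The credit report is pulled: Dec 21, 2025.
The appraisal is ordered: Dec 21, 2025 + 3 weeks = Jan 11, 2026.
The appraisal report arrives: Jan 11, 2026 + 4 weeks = Feb 8, 2026.
Underwriting issues conditional approval: Feb 8, 2026 + 8 weeks = Apr 5, 2026.
Clear-to-close is issued: Apr 5, 2026 + 28 days = May 3, 2026.
Closing takes place: May 3, 2026 + 39 days = Jun 11, 2026.

2026-06-11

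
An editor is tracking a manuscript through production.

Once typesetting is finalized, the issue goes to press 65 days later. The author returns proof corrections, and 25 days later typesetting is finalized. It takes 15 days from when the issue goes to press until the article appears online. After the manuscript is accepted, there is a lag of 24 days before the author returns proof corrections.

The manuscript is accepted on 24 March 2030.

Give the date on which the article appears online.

The manuscript is accepted: Mar 24, 2030.
The author returns proof corrections: Mar 24, 2030 + 24 days = Apr 17, 2030.
Typesetting is finalized: Apr 17, 2030 + 25 days = May 12, 2030.
The issue goes to press: May 12, 2030 + 65 days = Jul 16, 2030.
The article appears online: Jul 16, 2030 + 15 days = Jul 31, 2030.

31 July 2030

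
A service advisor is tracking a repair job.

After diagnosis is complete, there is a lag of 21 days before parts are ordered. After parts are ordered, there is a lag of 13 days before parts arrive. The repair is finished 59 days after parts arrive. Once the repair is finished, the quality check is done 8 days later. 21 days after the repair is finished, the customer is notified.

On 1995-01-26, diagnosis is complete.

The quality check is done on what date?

1995-05-07

Diagnosis is complete: Jan 26, 1995.
Parts are ordered: Jan 26, 1995 + 21 days = Feb 16, 1995.
Parts arrive: Feb 16, 1995 + 13 days = Mar 1, 1995.
The repair is finished: Mar 1, 1995 + 59 days = Apr 29, 1995.
The quality check is done: Apr 29, 1995 + 8 days = May 7, 1995.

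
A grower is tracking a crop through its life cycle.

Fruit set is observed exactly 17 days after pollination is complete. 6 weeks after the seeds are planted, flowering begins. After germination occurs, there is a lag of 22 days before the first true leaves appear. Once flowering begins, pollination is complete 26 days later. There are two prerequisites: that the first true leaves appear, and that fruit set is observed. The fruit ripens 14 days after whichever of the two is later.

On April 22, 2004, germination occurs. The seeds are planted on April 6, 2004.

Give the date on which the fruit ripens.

Germination occurs: Apr 22, 2004.
The first true leaves appear: Apr 22, 2004 + 22 days = May 14, 2004.
The seeds are planted: Apr 6, 2004.
Flowering begins: Apr 6, 2004 + 6 weeks = May 18, 2004.
Pollination is complete: May 18, 2004 + 26 days = Jun 13, 2004.
Fruit set is observed: Jun 13, 2004 + 17 days = Jun 30, 2004.
Both prerequisites met — the first true leaves appear (May 14, 2004), fruit set is observed (Jun 30, 2004); the later is Jun 30, 2004.
The fruit ripens: Jun 30, 2004 + 14 days = Jul 14, 2004.

July 14, 2004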